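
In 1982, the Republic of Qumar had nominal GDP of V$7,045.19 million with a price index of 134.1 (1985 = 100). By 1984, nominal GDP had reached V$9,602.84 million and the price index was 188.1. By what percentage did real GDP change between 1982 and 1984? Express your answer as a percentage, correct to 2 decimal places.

Deflate each year: 1982 → 7045.19/1.341 = 5253.68; 1984 → 9602.84/1.881 = 5105.18.
So real GDP changed by 5105.18/5253.68 − 1 = -0.0283, i.e. -2.83%.

-2.83%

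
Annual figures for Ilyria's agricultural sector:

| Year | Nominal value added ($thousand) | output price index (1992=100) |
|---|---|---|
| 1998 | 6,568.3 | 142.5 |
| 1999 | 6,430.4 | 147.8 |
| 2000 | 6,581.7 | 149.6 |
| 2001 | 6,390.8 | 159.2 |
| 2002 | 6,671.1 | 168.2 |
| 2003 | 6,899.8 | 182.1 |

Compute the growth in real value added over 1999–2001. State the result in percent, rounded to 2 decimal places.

Real value added 1999 = 6430.4/1.478 = 4350.74.
Real value added 2001 = 6390.8/1.592 = 4014.32.
Change = 4014.32/4350.74 − 1 = -0.0773.

-7.73%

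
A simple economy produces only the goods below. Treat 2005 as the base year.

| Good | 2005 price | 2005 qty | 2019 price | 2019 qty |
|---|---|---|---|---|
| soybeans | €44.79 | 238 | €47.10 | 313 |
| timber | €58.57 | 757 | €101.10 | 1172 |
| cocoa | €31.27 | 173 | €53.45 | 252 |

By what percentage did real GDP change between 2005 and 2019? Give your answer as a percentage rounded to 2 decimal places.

49.89%

Real GDP 2005 = Nominal GDP 2005 = 44.79·238 + 58.57·757 + 31.27·173 = 60407.22.
Real GDP 2019 (at 2005 prices) = 44.79·313 + 58.57·1172 + 31.27·252 = 90543.35.
Real growth = 90543.35/60407.22 − 1 = 0.4989.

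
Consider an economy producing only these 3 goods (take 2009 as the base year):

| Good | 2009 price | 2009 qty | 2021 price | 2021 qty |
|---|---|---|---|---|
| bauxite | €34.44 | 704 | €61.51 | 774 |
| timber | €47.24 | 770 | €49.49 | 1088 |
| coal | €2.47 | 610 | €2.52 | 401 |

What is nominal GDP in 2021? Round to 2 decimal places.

€102464.38

Nominal GDP 2021 = Σ (p_2021 × q_2021) = 61.51·774 + 49.49·1088 + 2.52·401 = 102464.38.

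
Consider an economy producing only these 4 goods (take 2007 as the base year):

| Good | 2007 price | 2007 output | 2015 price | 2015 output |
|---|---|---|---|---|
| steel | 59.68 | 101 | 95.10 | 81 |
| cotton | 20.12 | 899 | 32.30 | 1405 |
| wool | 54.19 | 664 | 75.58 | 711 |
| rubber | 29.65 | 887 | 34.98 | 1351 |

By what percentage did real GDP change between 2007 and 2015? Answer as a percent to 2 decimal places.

29.27%

Real GDP 2007 = Nominal GDP 2007 = 59.68·101 + 20.12·899 + 54.19·664 + 29.65·887 = 86397.27.
Real GDP 2015 (at 2007 prices) = 59.68·81 + 20.12·1405 + 54.19·711 + 29.65·1351 = 111688.92.
Real growth = 111688.92/86397.27 − 1 = 0.2927.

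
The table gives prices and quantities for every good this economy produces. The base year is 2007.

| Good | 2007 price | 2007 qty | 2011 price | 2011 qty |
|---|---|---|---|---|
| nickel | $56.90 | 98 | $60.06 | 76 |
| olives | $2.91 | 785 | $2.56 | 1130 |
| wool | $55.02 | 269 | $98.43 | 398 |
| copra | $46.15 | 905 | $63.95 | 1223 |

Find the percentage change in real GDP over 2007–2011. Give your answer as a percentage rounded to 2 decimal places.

Real GDP 2007 = Nominal GDP 2007 = 56.90·98 + 2.91·785 + 55.02·269 + 46.15·905 = 64426.68.
Real GDP 2011 (at 2007 prices) = 56.90·76 + 2.91·1130 + 55.02·398 + 46.15·1223 = 85952.11.
Real growth = 85952.11/64426.68 − 1 = 0.3341.

33.41%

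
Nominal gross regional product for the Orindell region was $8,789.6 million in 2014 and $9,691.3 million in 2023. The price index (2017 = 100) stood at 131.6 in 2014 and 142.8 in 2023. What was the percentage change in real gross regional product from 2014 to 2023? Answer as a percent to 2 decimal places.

1.61%

Deflate each year: 2014 → 8789.6/1.316 = 6679.03; 2023 → 9691.3/1.428 = 6786.62.
So real gross regional product changed by 6786.62/6679.03 − 1 = 0.0161, i.e. 1.61%.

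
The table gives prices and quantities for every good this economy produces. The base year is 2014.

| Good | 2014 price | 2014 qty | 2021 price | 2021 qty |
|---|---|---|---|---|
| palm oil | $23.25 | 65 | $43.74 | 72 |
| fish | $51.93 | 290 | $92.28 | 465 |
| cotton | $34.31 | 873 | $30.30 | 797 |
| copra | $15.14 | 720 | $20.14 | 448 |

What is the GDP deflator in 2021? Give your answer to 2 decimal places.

132.16

Nominal GDP 2021 = 43.74·72 + 92.28·465 + 30.30·797 + 20.14·448 = 79231.30.
Real GDP 2021 (at 2014 prices) = 23.25·72 + 51.93·465 + 34.31·797 + 15.14·448 = 59949.24.
Deflator = Nominal/Real × 100 = 79231.30/59949.24 × 100 = 132.164.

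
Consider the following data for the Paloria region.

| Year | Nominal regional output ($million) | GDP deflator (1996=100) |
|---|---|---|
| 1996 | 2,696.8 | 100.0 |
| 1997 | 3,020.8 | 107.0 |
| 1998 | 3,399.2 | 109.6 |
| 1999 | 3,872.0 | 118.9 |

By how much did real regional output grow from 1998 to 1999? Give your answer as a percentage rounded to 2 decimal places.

5.00%

Real regional output 1998 = 3399.2/1.096 = 3101.46.
Real regional output 1999 = 3872.0/1.189 = 3256.52.
Change = 3256.52/3101.46 − 1 = 0.0500.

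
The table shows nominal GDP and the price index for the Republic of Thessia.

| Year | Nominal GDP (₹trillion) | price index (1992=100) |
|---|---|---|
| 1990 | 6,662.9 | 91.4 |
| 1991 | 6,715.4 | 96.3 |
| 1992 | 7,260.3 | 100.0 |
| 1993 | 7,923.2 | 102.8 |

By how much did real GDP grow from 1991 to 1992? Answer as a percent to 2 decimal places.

4.11%

Real GDP 1991 = 6715.4/0.963 = 6973.42.
Real GDP 1992 = 7260.3/1.000 = 7260.30.
Change = 7260.30/6973.42 − 1 = 0.0411.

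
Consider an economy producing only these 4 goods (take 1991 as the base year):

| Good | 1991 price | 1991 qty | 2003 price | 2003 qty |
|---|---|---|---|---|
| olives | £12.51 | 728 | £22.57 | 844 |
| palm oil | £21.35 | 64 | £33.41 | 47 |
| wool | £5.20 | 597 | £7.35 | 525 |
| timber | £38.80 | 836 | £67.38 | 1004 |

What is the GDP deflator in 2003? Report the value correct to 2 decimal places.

Nominal GDP 2003 = 22.57·844 + 33.41·47 + 7.35·525 + 67.38·1004 = 92127.62.
Real GDP 2003 (at 1991 prices) = 12.51·844 + 21.35·47 + 5.20·525 + 38.80·1004 = 53247.09.
Deflator = Nominal/Real × 100 = 92127.62/53247.09 × 100 = 173.019.

173.02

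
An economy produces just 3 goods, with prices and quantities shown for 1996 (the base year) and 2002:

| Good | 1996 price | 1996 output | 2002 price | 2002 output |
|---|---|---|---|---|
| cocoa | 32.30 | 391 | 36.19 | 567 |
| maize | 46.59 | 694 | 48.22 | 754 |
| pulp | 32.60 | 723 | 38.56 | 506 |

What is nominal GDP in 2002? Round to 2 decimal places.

76388.97

Nominal GDP 2002 = Σ (p_2002 × q_2002) = 36.19·567 + 48.22·754 + 38.56·506 = 76388.97.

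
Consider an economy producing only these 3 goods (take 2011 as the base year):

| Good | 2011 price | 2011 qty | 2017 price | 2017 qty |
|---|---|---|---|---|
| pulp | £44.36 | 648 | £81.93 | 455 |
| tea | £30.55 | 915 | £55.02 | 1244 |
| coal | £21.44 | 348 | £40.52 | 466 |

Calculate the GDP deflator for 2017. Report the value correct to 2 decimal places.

Nominal GDP 2017 = 81.93·455 + 55.02·1244 + 40.52·466 = 124605.35.
Real GDP 2017 (at 2011 prices) = 44.36·455 + 30.55·1244 + 21.44·466 = 68179.04.
Deflator = Nominal/Real × 100 = 124605.35/68179.04 × 100 = 182.762.

182.76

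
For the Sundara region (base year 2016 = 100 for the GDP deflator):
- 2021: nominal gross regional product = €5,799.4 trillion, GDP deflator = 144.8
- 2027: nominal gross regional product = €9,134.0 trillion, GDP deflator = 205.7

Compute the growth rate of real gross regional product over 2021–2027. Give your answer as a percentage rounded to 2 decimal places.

10.87%

Real gross regional product 2021 = 5799.4 / 1.448 = 4005.11.
Real gross regional product 2027 = 9134.0 / 2.057 = 4440.45.
Real growth = 4440.45 / 4005.11 − 1 = 0.1087.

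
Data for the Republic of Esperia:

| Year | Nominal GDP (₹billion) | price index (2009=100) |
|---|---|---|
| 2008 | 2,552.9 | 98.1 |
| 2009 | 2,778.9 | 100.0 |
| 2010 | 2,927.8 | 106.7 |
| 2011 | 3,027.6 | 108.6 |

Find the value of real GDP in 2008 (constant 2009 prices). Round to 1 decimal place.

Real GDP 2008 = 2552.9 / 0.981 = 2602.34.

₹2,602.3 billion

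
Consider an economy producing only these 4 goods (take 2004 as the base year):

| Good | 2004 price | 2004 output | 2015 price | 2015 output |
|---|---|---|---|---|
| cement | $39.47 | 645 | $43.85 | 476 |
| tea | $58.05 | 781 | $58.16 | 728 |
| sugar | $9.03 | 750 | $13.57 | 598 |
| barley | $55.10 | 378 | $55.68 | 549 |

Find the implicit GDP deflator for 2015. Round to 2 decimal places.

105.38

Nominal GDP 2015 = 43.85·476 + 58.16·728 + 13.57·598 + 55.68·549 = 101896.26.
Real GDP 2015 (at 2004 prices) = 39.47·476 + 58.05·728 + 9.03·598 + 55.10·549 = 96697.96.
Deflator = Nominal/Real × 100 = 101896.26/96697.96 × 100 = 105.376.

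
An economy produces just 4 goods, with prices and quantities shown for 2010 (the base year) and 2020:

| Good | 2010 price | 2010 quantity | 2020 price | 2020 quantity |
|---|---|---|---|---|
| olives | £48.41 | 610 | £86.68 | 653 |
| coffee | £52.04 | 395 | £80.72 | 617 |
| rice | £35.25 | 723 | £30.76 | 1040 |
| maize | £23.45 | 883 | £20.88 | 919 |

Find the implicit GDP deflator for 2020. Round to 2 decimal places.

129.24

Nominal GDP 2020 = 86.68·653 + 80.72·617 + 30.76·1040 + 20.88·919 = 157585.40.
Real GDP 2020 (at 2010 prices) = 48.41·653 + 52.04·617 + 35.25·1040 + 23.45·919 = 121930.96.
Deflator = Nominal/Real × 100 = 157585.40/121930.96 × 100 = 129.241.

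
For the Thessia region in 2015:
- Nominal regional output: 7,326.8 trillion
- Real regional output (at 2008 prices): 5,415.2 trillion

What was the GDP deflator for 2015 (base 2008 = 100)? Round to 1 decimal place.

135.3

GDP deflator = (Nominal / Real) × 100 = 7326.8 / 5415.2 × 100 = 135.30.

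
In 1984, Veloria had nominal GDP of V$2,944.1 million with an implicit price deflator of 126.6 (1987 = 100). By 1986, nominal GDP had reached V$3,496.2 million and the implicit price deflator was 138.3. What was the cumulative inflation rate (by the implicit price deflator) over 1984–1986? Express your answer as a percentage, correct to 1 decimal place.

Price-level change = 138.3 / 126.6 − 1 = 0.0924.

9.2%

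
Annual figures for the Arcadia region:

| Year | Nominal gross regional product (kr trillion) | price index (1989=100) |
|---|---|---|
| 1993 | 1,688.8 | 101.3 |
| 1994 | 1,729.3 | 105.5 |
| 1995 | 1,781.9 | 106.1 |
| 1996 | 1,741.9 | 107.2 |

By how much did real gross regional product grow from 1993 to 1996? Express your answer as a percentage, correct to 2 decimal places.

Real gross regional product 1993 = 1688.8/1.013 = 1667.13.
Real gross regional product 1996 = 1741.9/1.072 = 1624.91.
Change = 1624.91/1667.13 − 1 = -0.0253.

-2.53%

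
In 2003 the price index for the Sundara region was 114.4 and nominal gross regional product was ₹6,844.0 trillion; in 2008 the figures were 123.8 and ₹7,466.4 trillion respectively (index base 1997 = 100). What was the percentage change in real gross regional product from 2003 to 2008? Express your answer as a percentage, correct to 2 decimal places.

0.81%

Deflate each year: 2003 → 6844.0/1.144 = 5982.52; 2008 → 7466.4/1.238 = 6031.02.
So real gross regional product changed by 6031.02/5982.52 − 1 = 0.0081, i.e. 0.81%.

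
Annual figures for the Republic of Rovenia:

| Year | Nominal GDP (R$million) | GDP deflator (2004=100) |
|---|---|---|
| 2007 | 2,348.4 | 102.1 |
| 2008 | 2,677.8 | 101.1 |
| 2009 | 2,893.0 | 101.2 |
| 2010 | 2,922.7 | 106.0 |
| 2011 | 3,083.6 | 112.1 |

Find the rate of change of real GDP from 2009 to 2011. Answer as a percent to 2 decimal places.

Real GDP 2009 = 2893.0/1.012 = 2858.70.
Real GDP 2011 = 3083.6/1.121 = 2750.76.
Change = 2750.76/2858.70 − 1 = -0.0378.

-3.78%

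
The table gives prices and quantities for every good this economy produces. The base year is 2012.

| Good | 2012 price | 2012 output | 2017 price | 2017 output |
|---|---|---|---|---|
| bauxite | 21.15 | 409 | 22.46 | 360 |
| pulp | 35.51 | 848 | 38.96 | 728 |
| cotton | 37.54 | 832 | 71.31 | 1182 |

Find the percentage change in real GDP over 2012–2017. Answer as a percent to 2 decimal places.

11.20%

Real GDP 2012 = Nominal GDP 2012 = 21.15·409 + 35.51·848 + 37.54·832 = 69996.11.
Real GDP 2017 (at 2012 prices) = 21.15·360 + 35.51·728 + 37.54·1182 = 77837.56.
Real growth = 77837.56/69996.11 − 1 = 0.1120.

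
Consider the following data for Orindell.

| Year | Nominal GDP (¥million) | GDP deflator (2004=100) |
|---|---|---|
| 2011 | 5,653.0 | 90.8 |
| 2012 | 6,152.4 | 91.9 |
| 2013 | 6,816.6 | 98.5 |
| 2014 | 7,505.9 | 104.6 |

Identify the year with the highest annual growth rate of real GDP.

2012: real = 6152.4/0.919 = 6694.67; growth vs 2011 (6225.77) = 7.53%.
2013: real = 6816.6/0.985 = 6920.41; growth vs 2012 (6694.67) = 3.37%.
2014: real = 7505.9/1.046 = 7175.81; growth vs 2013 (6920.41) = 3.69%.

2012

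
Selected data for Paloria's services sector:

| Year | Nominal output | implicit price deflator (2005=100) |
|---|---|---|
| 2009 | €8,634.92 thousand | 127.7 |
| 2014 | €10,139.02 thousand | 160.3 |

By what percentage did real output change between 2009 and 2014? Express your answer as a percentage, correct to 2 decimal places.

Deflate each year: 2009 → 8634.92/1.277 = 6761.88; 2014 → 10139.02/1.603 = 6325.03.
So real output changed by 6325.03/6761.88 − 1 = -0.0646, i.e. -6.46%.

-6.46%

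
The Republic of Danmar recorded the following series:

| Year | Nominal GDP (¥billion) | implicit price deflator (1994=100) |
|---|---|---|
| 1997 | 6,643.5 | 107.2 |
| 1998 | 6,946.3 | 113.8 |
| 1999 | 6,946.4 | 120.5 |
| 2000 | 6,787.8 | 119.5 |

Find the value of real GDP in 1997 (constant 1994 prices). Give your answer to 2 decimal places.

Real GDP 1997 = 6643.5 / 1.072 = 6197.29.

¥6,197.29 billion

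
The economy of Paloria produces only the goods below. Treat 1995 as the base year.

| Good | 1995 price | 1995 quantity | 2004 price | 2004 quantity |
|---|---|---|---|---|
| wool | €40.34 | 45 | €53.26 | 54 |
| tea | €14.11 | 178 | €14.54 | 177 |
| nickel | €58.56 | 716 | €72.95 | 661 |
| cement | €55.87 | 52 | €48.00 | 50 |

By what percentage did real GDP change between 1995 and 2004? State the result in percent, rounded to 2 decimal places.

Real GDP 1995 = Nominal GDP 1995 = 40.34·45 + 14.11·178 + 58.56·716 + 55.87·52 = 49161.08.
Real GDP 2004 (at 1995 prices) = 40.34·54 + 14.11·177 + 58.56·661 + 55.87·50 = 46177.49.
Real growth = 46177.49/49161.08 − 1 = -0.0607.

-6.07%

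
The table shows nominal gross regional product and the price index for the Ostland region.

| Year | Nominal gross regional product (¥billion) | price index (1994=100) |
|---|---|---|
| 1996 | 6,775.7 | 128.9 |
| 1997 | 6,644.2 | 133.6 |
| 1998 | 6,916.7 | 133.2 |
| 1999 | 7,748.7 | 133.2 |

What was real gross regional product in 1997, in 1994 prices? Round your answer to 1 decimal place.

¥4,973.2 billion

Real gross regional product 1997 = 6644.2 / 1.336 = 4973.20.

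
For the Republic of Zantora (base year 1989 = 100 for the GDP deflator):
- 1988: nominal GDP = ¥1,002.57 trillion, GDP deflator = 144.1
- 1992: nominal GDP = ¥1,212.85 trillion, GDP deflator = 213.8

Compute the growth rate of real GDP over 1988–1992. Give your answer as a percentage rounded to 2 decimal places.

Deflate each year: 1988 → 1002.57/1.441 = 695.75; 1992 → 1212.85/2.138 = 567.28.
So real GDP changed by 567.28/695.75 − 1 = -0.1846, i.e. -18.46%.

-18.46%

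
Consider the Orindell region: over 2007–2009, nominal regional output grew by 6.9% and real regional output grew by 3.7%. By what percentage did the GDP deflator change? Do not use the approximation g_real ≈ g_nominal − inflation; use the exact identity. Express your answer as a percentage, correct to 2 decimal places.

(1 + g_nom) = (1 + g_real)(1 + π), so π = 1.0690 / 1.0370 − 1 = 0.03086.

3.09%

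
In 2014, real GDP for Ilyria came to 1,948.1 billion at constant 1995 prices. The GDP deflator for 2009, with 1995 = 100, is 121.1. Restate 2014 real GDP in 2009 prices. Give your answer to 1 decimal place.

2,359.1 billion

Real GDP in 2009 prices = Real GDP in 1995 prices × (P_2009/P_1995) = 1948.1 × 1.211 = 2359.15.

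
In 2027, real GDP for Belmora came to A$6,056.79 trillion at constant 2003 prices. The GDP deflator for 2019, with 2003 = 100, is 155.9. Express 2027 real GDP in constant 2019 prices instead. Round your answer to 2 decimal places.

A$9,442.54 trillion

Real GDP in 2019 prices = Real GDP in 2003 prices × (P_2019/P_2003) = 6056.79 × 1.559 = 9442.54.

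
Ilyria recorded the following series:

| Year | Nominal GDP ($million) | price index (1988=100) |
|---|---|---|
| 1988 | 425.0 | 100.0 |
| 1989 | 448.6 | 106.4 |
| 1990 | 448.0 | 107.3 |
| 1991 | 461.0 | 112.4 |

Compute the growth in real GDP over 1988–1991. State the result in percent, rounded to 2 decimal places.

-3.50%

Real GDP 1988 = 425.0/1.000 = 425.00.
Real GDP 1991 = 461.0/1.124 = 410.14.
Change = 410.14/425.00 − 1 = -0.0350.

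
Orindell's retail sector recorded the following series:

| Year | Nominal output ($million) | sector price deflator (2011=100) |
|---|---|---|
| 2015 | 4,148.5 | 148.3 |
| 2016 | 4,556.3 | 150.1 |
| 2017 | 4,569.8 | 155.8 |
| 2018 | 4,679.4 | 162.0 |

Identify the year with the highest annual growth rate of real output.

2016

2016: real = 4556.3/1.501 = 3035.51; growth vs 2015 (2797.37) = 8.51%.
2017: real = 4569.8/1.558 = 2933.12; growth vs 2016 (3035.51) = -3.37%.
2018: real = 4679.4/1.620 = 2888.52; growth vs 2017 (2933.12) = -1.52%.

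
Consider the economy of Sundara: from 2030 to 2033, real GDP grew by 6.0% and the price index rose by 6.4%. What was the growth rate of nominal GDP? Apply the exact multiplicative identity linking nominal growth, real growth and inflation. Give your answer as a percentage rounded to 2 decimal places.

12.78%

(1 + g_nom) = (1 + g_real)(1 + π) = 1.0600 × 1.0640 = 1.12784.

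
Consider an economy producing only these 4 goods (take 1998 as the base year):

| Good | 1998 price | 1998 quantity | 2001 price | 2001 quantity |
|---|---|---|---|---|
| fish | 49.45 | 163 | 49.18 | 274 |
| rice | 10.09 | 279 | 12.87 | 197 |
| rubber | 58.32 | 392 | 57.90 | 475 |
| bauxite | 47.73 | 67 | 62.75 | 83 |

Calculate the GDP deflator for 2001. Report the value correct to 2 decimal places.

103.22

Nominal GDP 2001 = 49.18·274 + 12.87·197 + 57.90·475 + 62.75·83 = 48721.46.
Real GDP 2001 (at 1998 prices) = 49.45·274 + 10.09·197 + 58.32·475 + 47.73·83 = 47200.62.
Deflator = Nominal/Real × 100 = 48721.46/47200.62 × 100 = 103.222.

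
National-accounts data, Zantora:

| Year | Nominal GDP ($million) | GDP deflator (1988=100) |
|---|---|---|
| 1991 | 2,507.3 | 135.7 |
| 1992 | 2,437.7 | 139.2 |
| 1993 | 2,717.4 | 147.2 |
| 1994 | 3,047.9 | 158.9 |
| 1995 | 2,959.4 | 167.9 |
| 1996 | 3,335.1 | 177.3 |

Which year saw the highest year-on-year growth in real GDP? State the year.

1996

1992: real = 2437.7/1.392 = 1751.22; growth vs 1991 (1847.68) = -5.22%.
1993: real = 2717.4/1.472 = 1846.06; growth vs 1992 (1751.22) = 5.42%.
1994: real = 3047.9/1.589 = 1918.12; growth vs 1993 (1846.06) = 3.90%.
1995: real = 2959.4/1.679 = 1762.60; growth vs 1994 (1918.12) = -8.11%.
1996: real = 3335.1/1.773 = 1881.05; growth vs 1995 (1762.60) = 6.72%.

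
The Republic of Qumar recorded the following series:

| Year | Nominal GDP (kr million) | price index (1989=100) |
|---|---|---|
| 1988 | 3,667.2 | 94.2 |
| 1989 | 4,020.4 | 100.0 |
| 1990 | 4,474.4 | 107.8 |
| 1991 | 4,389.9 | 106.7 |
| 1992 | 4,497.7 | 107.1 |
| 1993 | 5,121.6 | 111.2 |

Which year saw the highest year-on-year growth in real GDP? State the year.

1989: real = 4020.4/1.000 = 4020.40; growth vs 1988 (3892.99) = 3.27%.
1990: real = 4474.4/1.078 = 4150.65; growth vs 1989 (4020.40) = 3.24%.
1991: real = 4389.9/1.067 = 4114.25; growth vs 1990 (4150.65) = -0.88%.
1992: real = 4497.7/1.071 = 4199.53; growth vs 1991 (4114.25) = 2.07%.
1993: real = 5121.6/1.112 = 4605.76; growth vs 1992 (4199.53) = 9.67%.

1993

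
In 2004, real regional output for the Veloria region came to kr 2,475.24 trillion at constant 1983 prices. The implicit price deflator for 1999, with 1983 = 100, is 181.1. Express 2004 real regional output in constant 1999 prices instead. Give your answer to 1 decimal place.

Real regional output in 1999 prices = Real regional output in 1983 prices × (P_1999/P_1983) = 2475.24 × 1.811 = 4482.66.

kr 4,482.7 trillion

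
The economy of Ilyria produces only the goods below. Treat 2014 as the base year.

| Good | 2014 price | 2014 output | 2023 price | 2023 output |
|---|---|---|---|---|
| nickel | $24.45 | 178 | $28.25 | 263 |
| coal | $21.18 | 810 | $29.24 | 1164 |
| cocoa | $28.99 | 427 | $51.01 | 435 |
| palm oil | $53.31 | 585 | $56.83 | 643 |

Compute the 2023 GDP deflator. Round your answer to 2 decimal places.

128.50

Nominal GDP 2023 = 28.25·263 + 29.24·1164 + 51.01·435 + 56.83·643 = 100196.15.
Real GDP 2023 (at 2014 prices) = 24.45·263 + 21.18·1164 + 28.99·435 + 53.31·643 = 77972.85.
Deflator = Nominal/Real × 100 = 100196.15/77972.85 × 100 = 128.501.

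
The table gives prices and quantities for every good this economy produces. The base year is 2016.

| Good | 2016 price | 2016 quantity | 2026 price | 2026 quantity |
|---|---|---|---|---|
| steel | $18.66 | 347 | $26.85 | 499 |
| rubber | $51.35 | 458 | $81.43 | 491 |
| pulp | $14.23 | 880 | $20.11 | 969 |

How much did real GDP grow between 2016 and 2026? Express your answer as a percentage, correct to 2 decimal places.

Real GDP 2016 = Nominal GDP 2016 = 18.66·347 + 51.35·458 + 14.23·880 = 42515.72.
Real GDP 2026 (at 2016 prices) = 18.66·499 + 51.35·491 + 14.23·969 = 48313.06.
Real growth = 48313.06/42515.72 − 1 = 0.1364.

13.64%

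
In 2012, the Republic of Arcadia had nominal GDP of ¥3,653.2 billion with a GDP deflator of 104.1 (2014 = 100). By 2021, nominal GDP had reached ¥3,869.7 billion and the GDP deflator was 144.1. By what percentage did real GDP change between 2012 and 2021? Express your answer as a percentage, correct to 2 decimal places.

Deflate each year: 2012 → 3653.2/1.041 = 3509.32; 2021 → 3869.7/1.441 = 2685.43.
So real GDP changed by 2685.43/3509.32 − 1 = -0.2348, i.e. -23.48%.

-23.48%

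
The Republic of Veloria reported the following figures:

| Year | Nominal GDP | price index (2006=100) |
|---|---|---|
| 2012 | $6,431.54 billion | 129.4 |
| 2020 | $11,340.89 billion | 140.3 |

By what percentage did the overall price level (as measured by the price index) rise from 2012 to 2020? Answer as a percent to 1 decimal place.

8.4%

Price-level change = 140.3 / 129.4 − 1 = 0.0842.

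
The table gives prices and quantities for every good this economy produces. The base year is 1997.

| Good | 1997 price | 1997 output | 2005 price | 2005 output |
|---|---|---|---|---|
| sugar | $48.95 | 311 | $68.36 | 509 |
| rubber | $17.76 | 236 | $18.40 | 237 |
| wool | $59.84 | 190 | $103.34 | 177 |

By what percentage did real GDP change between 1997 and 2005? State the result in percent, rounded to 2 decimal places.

29.01%

Real GDP 1997 = Nominal GDP 1997 = 48.95·311 + 17.76·236 + 59.84·190 = 30784.41.
Real GDP 2005 (at 1997 prices) = 48.95·509 + 17.76·237 + 59.84·177 = 39716.35.
Real growth = 39716.35/30784.41 − 1 = 0.2901.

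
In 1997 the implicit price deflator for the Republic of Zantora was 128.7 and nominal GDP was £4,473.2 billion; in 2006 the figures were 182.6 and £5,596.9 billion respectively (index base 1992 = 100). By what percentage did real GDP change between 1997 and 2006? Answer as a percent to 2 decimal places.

-11.81%

Real GDP 1997 = 4473.2 / 1.287 = 3475.68.
Real GDP 2006 = 5596.9 / 1.826 = 3065.12.
Real growth = 3065.12 / 3475.68 − 1 = -0.1181.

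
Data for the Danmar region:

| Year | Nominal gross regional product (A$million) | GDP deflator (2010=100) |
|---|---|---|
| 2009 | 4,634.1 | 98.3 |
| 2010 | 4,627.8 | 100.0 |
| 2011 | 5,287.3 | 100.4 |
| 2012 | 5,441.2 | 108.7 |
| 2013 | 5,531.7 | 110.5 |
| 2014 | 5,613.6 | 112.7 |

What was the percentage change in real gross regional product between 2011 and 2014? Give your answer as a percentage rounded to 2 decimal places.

Real gross regional product 2011 = 5287.3/1.004 = 5266.24.
Real gross regional product 2014 = 5613.6/1.127 = 4981.01.
Change = 4981.01/5266.24 − 1 = -0.0542.

-5.42%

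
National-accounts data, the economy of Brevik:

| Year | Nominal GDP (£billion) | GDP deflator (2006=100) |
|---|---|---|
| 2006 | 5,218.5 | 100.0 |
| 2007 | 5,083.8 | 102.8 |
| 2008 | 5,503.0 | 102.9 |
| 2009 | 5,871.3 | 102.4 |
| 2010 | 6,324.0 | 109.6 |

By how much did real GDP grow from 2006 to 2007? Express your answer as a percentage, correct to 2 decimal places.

-5.23%

Real GDP 2006 = 5218.5/1.000 = 5218.50.
Real GDP 2007 = 5083.8/1.028 = 4945.33.
Change = 4945.33/5218.50 − 1 = -0.0523.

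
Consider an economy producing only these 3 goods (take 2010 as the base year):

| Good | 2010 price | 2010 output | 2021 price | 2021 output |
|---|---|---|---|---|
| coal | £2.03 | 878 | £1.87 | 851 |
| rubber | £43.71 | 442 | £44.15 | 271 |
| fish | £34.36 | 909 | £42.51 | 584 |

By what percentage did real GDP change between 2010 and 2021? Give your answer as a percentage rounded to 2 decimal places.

Real GDP 2010 = Nominal GDP 2010 = 2.03·878 + 43.71·442 + 34.36·909 = 52335.40.
Real GDP 2021 (at 2010 prices) = 2.03·851 + 43.71·271 + 34.36·584 = 33639.18.
Real growth = 33639.18/52335.40 − 1 = -0.3572.

-35.72%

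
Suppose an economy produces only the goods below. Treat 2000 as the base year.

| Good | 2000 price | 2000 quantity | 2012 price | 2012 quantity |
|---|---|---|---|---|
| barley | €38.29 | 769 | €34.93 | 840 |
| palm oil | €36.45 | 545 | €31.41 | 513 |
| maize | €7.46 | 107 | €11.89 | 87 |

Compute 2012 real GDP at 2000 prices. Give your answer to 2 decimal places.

€51511.47

Real GDP 2012 = Σ (p_2000 × q_2012) = 38.29·840 + 36.45·513 + 7.46·87 = 51511.47.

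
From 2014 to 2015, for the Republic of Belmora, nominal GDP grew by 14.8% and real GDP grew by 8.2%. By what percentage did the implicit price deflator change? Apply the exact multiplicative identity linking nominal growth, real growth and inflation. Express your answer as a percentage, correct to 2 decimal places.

(1 + g_nom) = (1 + g_real)(1 + π), so π = 1.1480 / 1.0820 − 1 = 0.06100.

6.10%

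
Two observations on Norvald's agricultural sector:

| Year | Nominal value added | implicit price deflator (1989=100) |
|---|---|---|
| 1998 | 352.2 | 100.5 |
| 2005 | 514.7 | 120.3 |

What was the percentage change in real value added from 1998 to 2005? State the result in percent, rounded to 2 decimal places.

Deflate each year: 1998 → 352.2/1.005 = 350.45; 2005 → 514.7/1.203 = 427.85.
So real value added changed by 427.85/350.45 − 1 = 0.2209, i.e. 22.09%.

22.09%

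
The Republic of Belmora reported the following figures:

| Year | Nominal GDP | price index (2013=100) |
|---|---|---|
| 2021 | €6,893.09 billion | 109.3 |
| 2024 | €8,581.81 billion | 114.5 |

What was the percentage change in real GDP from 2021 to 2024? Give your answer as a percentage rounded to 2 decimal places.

Deflate each year: 2021 → 6893.09/1.093 = 6306.58; 2024 → 8581.81/1.145 = 7495.03.
So real GDP changed by 7495.03/6306.58 − 1 = 0.1884, i.e. 18.84%.

18.84%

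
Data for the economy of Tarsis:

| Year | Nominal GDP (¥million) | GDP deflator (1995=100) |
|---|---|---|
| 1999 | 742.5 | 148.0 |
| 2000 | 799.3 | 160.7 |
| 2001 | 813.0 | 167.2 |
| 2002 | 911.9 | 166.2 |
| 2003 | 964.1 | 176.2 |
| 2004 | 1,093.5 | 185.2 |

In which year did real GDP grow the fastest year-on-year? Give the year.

2000: real = 799.3/1.607 = 497.39; growth vs 1999 (501.69) = -0.86%.
2001: real = 813.0/1.672 = 486.24; growth vs 2000 (497.39) = -2.24%.
2002: real = 911.9/1.662 = 548.68; growth vs 2001 (486.24) = 12.84%.
2003: real = 964.1/1.762 = 547.16; growth vs 2002 (548.68) = -0.28%.
2004: real = 1093.5/1.852 = 590.44; growth vs 2003 (547.16) = 7.91%.

2002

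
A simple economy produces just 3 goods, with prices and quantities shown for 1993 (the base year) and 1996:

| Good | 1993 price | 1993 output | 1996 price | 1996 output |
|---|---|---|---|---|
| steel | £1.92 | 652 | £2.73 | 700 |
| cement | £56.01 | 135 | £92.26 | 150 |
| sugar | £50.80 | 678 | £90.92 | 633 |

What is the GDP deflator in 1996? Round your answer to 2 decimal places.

174.94

Nominal GDP 1996 = 2.73·700 + 92.26·150 + 90.92·633 = 73302.36.
Real GDP 1996 (at 1993 prices) = 1.92·700 + 56.01·150 + 50.80·633 = 41901.90.
Deflator = Nominal/Real × 100 = 73302.36/41901.90 × 100 = 174.938.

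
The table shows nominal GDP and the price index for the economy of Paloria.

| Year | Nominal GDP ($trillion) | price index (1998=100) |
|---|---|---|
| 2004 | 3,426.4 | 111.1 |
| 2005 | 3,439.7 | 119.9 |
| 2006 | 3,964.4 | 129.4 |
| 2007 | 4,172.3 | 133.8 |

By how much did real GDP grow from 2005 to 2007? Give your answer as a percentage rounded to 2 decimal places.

8.70%

Real GDP 2005 = 3439.7/1.199 = 2868.81.
Real GDP 2007 = 4172.3/1.338 = 3118.31.
Change = 3118.31/2868.81 − 1 = 0.0870.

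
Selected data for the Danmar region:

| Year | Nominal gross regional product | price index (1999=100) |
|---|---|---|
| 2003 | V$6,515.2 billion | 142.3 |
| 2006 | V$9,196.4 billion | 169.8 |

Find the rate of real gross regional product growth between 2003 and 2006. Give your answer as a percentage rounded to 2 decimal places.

Deflate each year: 2003 → 6515.2/1.423 = 4578.50; 2006 → 9196.4/1.698 = 5416.02.
So real gross regional product changed by 5416.02/4578.50 − 1 = 0.1829, i.e. 18.29%.

18.29%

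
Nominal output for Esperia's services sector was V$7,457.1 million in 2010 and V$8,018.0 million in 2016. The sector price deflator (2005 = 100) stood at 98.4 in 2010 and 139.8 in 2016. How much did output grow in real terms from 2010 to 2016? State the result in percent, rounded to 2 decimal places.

Real output 2010 = 7457.1 / 0.984 = 7578.35.
Real output 2016 = 8018.0 / 1.398 = 5735.34.
Real growth = 5735.34 / 7578.35 − 1 = -0.2432.

-24.32%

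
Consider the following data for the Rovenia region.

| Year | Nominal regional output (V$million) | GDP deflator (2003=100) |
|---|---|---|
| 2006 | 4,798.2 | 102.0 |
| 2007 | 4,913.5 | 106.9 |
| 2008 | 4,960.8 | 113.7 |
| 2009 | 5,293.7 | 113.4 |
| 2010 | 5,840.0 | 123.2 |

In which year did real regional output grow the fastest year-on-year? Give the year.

2009

2007: real = 4913.5/1.069 = 4596.35; growth vs 2006 (4704.12) = -2.29%.
2008: real = 4960.8/1.137 = 4363.06; growth vs 2007 (4596.35) = -5.08%.
2009: real = 5293.7/1.134 = 4668.17; growth vs 2008 (4363.06) = 6.99%.
2010: real = 5840.0/1.232 = 4740.26; growth vs 2009 (4668.17) = 1.54%.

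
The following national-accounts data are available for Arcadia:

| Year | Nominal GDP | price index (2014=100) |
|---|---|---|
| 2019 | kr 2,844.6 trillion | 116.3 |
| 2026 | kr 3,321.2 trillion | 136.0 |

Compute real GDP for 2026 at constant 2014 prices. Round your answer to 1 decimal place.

kr 2,442.1 trillion

Real GDP = Nominal / (price index/100) = 3321.2 / 1.360 = 2442.06.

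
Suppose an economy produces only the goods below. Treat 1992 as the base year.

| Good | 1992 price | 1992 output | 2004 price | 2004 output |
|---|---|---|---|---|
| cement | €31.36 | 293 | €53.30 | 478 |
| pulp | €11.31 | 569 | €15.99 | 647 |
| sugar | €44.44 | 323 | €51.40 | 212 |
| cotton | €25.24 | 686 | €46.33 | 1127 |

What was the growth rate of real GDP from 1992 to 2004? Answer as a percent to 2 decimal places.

27.24%

Real GDP 1992 = Nominal GDP 1992 = 31.36·293 + 11.31·569 + 44.44·323 + 25.24·686 = 47292.63.
Real GDP 2004 (at 1992 prices) = 31.36·478 + 11.31·647 + 44.44·212 + 25.24·1127 = 60174.41.
Real growth = 60174.41/47292.63 − 1 = 0.2724.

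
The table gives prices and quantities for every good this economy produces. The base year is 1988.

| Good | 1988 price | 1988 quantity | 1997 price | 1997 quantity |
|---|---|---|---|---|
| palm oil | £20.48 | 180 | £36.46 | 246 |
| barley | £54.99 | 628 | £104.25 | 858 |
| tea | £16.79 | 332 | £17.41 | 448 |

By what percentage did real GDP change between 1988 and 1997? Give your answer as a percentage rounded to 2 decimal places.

36.41%

Real GDP 1988 = Nominal GDP 1988 = 20.48·180 + 54.99·628 + 16.79·332 = 43794.40.
Real GDP 1997 (at 1988 prices) = 20.48·246 + 54.99·858 + 16.79·448 = 59741.42.
Real growth = 59741.42/43794.40 − 1 = 0.3641.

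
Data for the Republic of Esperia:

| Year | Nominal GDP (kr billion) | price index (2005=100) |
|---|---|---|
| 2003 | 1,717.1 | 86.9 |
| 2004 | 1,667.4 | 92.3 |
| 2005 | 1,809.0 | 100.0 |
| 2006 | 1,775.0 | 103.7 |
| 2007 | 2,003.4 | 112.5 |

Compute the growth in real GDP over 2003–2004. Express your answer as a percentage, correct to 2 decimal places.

Real GDP 2003 = 1717.1/0.869 = 1975.95.
Real GDP 2004 = 1667.4/0.923 = 1806.50.
Change = 1806.50/1975.95 − 1 = -0.0858.

-8.58%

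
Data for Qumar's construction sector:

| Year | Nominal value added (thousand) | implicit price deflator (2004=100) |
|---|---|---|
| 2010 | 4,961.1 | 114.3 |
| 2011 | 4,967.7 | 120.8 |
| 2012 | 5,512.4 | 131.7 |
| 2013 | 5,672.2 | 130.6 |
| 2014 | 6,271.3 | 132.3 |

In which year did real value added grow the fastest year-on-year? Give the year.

2014

2011: real = 4967.7/1.208 = 4112.33; growth vs 2010 (4340.42) = -5.26%.
2012: real = 5512.4/1.317 = 4185.57; growth vs 2011 (4112.33) = 1.78%.
2013: real = 5672.2/1.306 = 4343.19; growth vs 2012 (4185.57) = 3.77%.
2014: real = 6271.3/1.323 = 4740.21; growth vs 2013 (4343.19) = 9.14%.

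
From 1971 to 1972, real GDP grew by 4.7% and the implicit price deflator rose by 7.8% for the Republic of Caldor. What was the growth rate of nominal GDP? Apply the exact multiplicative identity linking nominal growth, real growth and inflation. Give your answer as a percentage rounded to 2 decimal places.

(1 + g_nom) = (1 + g_real)(1 + π) = 1.0470 × 1.0780 = 1.12867.

12.87%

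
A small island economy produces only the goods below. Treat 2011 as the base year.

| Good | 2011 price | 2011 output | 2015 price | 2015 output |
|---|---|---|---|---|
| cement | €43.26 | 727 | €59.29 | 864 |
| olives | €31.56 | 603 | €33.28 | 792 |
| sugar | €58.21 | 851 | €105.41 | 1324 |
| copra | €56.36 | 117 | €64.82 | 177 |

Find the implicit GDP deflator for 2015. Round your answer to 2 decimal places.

153.01

Nominal GDP 2015 = 59.29·864 + 33.28·792 + 105.41·1324 + 64.82·177 = 228620.30.
Real GDP 2015 (at 2011 prices) = 43.26·864 + 31.56·792 + 58.21·1324 + 56.36·177 = 149417.92.
Deflator = Nominal/Real × 100 = 228620.30/149417.92 × 100 = 153.007.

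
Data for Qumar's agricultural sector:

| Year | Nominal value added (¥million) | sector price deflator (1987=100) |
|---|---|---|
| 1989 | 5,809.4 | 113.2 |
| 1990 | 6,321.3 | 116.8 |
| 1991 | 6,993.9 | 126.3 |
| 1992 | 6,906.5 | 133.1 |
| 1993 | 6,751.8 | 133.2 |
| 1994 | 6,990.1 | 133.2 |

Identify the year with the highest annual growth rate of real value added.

1990

1990: real = 6321.3/1.168 = 5412.07; growth vs 1989 (5131.98) = 5.46%.
1991: real = 6993.9/1.263 = 5537.53; growth vs 1990 (5412.07) = 2.32%.
1992: real = 6906.5/1.331 = 5188.96; growth vs 1991 (5537.53) = -6.29%.
1993: real = 6751.8/1.332 = 5068.92; growth vs 1992 (5188.96) = -2.31%.
1994: real = 6990.1/1.332 = 5247.82; growth vs 1993 (5068.92) = 3.53%.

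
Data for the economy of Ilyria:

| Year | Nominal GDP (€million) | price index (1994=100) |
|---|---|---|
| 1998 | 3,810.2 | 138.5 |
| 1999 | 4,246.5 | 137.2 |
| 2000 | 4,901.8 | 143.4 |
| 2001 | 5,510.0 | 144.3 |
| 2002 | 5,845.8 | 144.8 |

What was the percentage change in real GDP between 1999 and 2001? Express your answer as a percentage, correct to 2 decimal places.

23.37%

Real GDP 1999 = 4246.5/1.372 = 3095.12.
Real GDP 2001 = 5510.0/1.443 = 3818.43.
Change = 3818.43/3095.12 − 1 = 0.2337.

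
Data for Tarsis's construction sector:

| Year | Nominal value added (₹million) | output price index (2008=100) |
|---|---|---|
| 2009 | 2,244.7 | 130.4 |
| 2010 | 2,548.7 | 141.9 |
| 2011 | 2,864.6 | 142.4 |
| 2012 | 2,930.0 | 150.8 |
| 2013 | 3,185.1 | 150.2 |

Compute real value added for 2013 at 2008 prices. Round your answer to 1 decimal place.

₹2,120.6 million

Real value added 2013 = 3185.1 / 1.502 = 2120.57.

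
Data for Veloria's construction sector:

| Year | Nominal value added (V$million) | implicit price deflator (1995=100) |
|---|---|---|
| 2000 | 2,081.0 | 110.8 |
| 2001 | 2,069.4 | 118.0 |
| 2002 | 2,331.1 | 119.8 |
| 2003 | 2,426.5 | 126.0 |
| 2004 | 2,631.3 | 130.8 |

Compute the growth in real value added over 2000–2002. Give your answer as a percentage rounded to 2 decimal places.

3.60%

Real value added 2000 = 2081.0/1.108 = 1878.16.
Real value added 2002 = 2331.1/1.198 = 1945.83.
Change = 1945.83/1878.16 − 1 = 0.0360.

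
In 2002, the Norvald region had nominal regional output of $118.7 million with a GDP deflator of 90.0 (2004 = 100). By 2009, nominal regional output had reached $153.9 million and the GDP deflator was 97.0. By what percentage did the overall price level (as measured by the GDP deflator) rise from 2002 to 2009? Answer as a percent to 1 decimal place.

Price-level change = 97.0 / 90.0 − 1 = 0.0778.

7.8%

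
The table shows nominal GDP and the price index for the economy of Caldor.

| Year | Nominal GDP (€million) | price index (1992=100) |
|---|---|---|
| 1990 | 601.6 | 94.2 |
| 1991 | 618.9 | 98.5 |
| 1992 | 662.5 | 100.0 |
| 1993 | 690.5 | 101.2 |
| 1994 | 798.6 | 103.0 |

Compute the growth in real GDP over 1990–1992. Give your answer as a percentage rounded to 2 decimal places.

Real GDP 1990 = 601.6/0.942 = 638.64.
Real GDP 1992 = 662.5/1.000 = 662.50.
Change = 662.50/638.64 − 1 = 0.0374.

3.74%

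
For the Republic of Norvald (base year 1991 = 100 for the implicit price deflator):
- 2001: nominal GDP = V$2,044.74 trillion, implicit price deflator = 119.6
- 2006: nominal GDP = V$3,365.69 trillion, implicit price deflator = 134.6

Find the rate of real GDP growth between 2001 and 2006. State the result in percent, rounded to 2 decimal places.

46.26%

Real GDP 2001 = 2044.74 / 1.196 = 1709.65.
Real GDP 2006 = 3365.69 / 1.346 = 2500.51.
Real growth = 2500.51 / 1709.65 − 1 = 0.4626.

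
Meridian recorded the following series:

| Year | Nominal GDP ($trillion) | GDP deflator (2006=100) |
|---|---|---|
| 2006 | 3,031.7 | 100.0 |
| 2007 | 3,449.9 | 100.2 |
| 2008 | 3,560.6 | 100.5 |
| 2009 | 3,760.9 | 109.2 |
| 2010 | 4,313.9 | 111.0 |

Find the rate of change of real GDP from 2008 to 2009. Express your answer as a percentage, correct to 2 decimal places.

-2.79%

Real GDP 2008 = 3560.6/1.005 = 3542.89.
Real GDP 2009 = 3760.9/1.092 = 3444.05.
Change = 3444.05/3542.89 − 1 = -0.0279.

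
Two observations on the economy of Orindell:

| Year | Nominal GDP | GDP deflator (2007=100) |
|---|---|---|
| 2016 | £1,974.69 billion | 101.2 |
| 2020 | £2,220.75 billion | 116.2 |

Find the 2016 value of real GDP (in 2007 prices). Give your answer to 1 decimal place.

Real GDP = Nominal / (GDP deflator/100) = 1974.69 / 1.012 = 1951.27.

£1,951.3 billion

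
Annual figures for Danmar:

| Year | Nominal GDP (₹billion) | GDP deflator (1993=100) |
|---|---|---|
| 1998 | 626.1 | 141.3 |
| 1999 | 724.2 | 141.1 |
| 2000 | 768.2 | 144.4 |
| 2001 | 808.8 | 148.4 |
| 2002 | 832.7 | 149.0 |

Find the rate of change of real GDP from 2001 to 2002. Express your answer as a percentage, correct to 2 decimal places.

Real GDP 2001 = 808.8/1.484 = 545.01.
Real GDP 2002 = 832.7/1.490 = 558.86.
Change = 558.86/545.01 − 1 = 0.0254.

2.54%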